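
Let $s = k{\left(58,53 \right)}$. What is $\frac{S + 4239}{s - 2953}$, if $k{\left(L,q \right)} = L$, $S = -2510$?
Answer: $- \frac{1729}{2895} \approx -0.59724$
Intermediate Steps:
$s = 58$
$\frac{S + 4239}{s - 2953} = \frac{-2510 + 4239}{58 - 2953} = \frac{1729}{-2895} = 1729 \left(- \frac{1}{2895}\right) = - \frac{1729}{2895}$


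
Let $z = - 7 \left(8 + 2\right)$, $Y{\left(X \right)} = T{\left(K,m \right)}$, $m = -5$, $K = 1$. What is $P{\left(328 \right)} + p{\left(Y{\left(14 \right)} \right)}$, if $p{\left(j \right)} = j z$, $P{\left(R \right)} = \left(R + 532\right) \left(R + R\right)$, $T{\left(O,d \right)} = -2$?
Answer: $564300$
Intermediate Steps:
$Y{\left(X \right)} = -2$
$P{\left(R \right)} = 2 R \left(532 + R\right)$ ($P{\left(R \right)} = \left(532 + R\right) 2 R = 2 R \left(532 + R\right)$)
$z = -70$ ($z = \left(-7\right) 10 = -70$)
$p{\left(j \right)} = - 70 j$ ($p{\left(j \right)} = j \left(-70\right) = - 70 j$)
$P{\left(328 \right)} + p{\left(Y{\left(14 \right)} \right)} = 2 \cdot 328 \left(532 + 328\right) - -140 = 2 \cdot 328 \cdot 860 + 140 = 564160 + 140 = 564300$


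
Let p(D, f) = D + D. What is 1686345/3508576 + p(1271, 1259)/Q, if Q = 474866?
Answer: 404853352481/833051725408 ≈ 0.48599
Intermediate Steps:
p(D, f) = 2*D
1686345/3508576 + p(1271, 1259)/Q = 1686345/3508576 + (2*1271)/474866 = 1686345*(1/3508576) + 2542*(1/474866) = 1686345/3508576 + 1271/237433 = 404853352481/833051725408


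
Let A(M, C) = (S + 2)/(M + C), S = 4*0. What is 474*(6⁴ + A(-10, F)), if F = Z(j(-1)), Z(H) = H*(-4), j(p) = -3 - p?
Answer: 613830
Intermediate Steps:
Z(H) = -4*H
F = 8 (F = -4*(-3 - 1*(-1)) = -4*(-3 + 1) = -4*(-2) = 8)
S = 0
A(M, C) = 2/(C + M) (A(M, C) = (0 + 2)/(M + C) = 2/(C + M))
474*(6⁴ + A(-10, F)) = 474*(6⁴ + 2/(8 - 10)) = 474*(1296 + 2/(-2)) = 474*(1296 + 2*(-½)) = 474*(1296 - 1) = 474*1295 = 613830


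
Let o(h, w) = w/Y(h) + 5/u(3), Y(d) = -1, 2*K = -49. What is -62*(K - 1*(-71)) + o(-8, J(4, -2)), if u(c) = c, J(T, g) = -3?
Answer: -8635/3 ≈ -2878.3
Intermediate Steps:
K = -49/2 (K = (1/2)*(-49) = -49/2 ≈ -24.500)
o(h, w) = 5/3 - w (o(h, w) = w/(-1) + 5/3 = w*(-1) + 5*(1/3) = -w + 5/3 = 5/3 - w)
-62*(K - 1*(-71)) + o(-8, J(4, -2)) = -62*(-49/2 - 1*(-71)) + (5/3 - 1*(-3)) = -62*(-49/2 + 71) + (5/3 + 3) = -62*93/2 + 14/3 = -2883 + 14/3 = -8635/3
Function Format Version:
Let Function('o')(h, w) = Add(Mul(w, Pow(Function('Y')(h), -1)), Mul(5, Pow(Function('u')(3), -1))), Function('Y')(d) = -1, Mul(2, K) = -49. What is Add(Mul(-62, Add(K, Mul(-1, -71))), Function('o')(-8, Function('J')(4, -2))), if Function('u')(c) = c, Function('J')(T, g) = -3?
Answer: Rational(-8635, 3) ≈ -2878.3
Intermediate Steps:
K = Rational(-49, 2) (K = Mul(Rational(1, 2), -49) = Rational(-49, 2) ≈ -24.500)
Function('o')(h, w) = Add(Rational(5, 3), Mul(-1, w)) (Function('o')(h, w) = Add(Mul(w, Pow(-1, -1)), Mul(5, Pow(3, -1))) = Add(Mul(w, -1), Mul(5, Rational(1, 3))) = Add(Mul(-1, w), Rational(5, 3)) = Add(Rational(5, 3), Mul(-1, w)))
Add(Mul(-62, Add(K, Mul(-1, -71))), Function('o')(-8, Function('J')(4, -2))) = Add(Mul(-62, Add(Rational(-49, 2), Mul(-1, -71))), Add(Rational(5, 3), Mul(-1, -3))) = Add(Mul(-62, Add(Rational(-49, 2), 71)), Add(Rational(5, 3), 3)) = Add(Mul(-62, Rational(93, 2)), Rational(14, 3)) = Add(-2883, Rational(14, 3)) = Rational(-8635, 3)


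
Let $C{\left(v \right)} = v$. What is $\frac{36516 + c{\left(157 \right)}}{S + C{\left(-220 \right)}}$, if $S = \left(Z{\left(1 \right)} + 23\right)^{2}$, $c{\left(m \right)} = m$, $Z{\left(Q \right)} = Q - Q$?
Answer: $\frac{36673}{309} \approx 118.68$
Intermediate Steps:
$Z{\left(Q \right)} = 0$
$S = 529$ ($S = \left(0 + 23\right)^{2} = 23^{2} = 529$)
$\frac{36516 + c{\left(157 \right)}}{S + C{\left(-220 \right)}} = \frac{36516 + 157}{529 - 220} = \frac{36673}{309}$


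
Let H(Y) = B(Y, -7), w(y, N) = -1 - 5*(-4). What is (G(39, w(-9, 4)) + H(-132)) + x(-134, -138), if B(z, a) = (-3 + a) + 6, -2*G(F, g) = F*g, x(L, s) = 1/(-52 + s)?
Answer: -35578/95 ≈ -374.51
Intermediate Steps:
w(y, N) = 19 (w(y, N) = -1 + 20 = 19)
G(F, g) = -F*g/2
B(z, a) = 3 + a
H(Y) = -4 (H(Y) = 3 - 7 = -4)
(G(39, w(-9, 4)) + H(-132)) + x(-134, -138) = (-½*39*19 - 4) + 1/(-52 - 138) = (-741/2 - 4) + 1/(-190) = -749/2 - 1/190 = -35578/95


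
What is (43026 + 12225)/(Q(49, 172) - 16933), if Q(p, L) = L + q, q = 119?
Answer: -55251/16642 ≈ -3.3200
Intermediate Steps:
Q(p, L) = 119 + L (Q(p, L) = L + 119 = 119 + L)
(43026 + 12225)/(Q(49, 172) - 16933) = (43026 + 12225)/((119 + 172) - 16933) = 55251/(291 - 16933) = 55251/(-16642) = 55251*(-1/16642) = -55251/16642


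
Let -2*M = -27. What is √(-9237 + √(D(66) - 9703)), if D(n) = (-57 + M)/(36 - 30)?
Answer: √(-36948 + 22*I*√321)/2 ≈ 0.51264 + 96.111*I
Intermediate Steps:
M = 27/2 (M = -½*(-27) = 27/2 ≈ 13.500)
D(n) = -29/4 (D(n) = (-57 + 27/2)/(36 - 30) = -87/2/6 = -87/2*⅙ = -29/4)
√(-9237 + √(D(66) - 9703)) = √(-9237 + √(-29/4 - 9703)) = √(-9237 + √(-38841/4)) = √(-9237 + 11*I*√321/2)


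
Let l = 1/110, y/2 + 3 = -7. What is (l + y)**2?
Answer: 4835601/12100 ≈ 399.64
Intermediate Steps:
y = -20 (y = -6 + 2*(-7) = -6 - 14 = -20)
l = 1/110 ≈ 0.0090909
(l + y)**2 = (1/110 - 20)**2 = (-2199/110)**2 = 4835601/12100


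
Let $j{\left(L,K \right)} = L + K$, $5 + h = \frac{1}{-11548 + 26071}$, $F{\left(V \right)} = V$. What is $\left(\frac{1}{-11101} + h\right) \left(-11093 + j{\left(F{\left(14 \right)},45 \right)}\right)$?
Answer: $\frac{2964845131086}{53739941} \approx 55170.0$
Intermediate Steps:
$h = - \frac{72614}{14523}$ ($h = -5 + \frac{1}{-11548 + 26071} = -5 + \frac{1}{14523} = - \frac{72614}{14523} \approx -4.9999$)
$j{\left(L,K \right)} = K + L$
$\left(\frac{1}{-11101} + h\right) \left(-11093 + j{\left(F{\left(14 \right)},45 \right)}\right) = \left(\frac{1}{-11101} - \frac{72614}{14523}\right) \left(-11093 + \left(45 + 14\right)\right) = \left(- \frac{1}{11101} - \frac{72614}{14523}\right) \left(-11093 + 59\right) = \left(- \frac{806102537}{161219823}\right) \left(-11034\right) = \frac{2964845131086}{53739941}$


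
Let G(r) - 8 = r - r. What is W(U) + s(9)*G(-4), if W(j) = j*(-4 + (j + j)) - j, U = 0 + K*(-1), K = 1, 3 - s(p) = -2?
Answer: 47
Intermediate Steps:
s(p) = 5 (s(p) = 3 - 1*(-2) = 3 + 2 = 5)
G(r) = 8 (G(r) = 8 + (r - r) = 8 + 0 = 8)
U = -1 (U = 0 + 1*(-1) = 0 - 1 = -1)
W(j) = -j + j*(-4 + 2*j) (W(j) = j*(-4 + 2*j) - j = -j + j*(-4 + 2*j))
W(U) + s(9)*G(-4) = -(-5 + 2*(-1)) + 5*8 = -(-5 - 2) + 40 = -1*(-7) + 40 = 7 + 40 = 47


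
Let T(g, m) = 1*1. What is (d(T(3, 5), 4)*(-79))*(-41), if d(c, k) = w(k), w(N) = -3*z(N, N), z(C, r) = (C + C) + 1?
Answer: -87453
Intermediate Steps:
z(C, r) = 1 + 2*C (z(C, r) = 2*C + 1 = 1 + 2*C)
T(g, m) = 1
w(N) = -3 - 6*N (w(N) = -3*(1 + 2*N) = -3 - 6*N)
d(c, k) = -3 - 6*k
(d(T(3, 5), 4)*(-79))*(-41) = ((-3 - 6*4)*(-79))*(-41) = ((-3 - 24)*(-79))*(-41) = -27*(-79)*(-41) = 2133*(-41) = -87453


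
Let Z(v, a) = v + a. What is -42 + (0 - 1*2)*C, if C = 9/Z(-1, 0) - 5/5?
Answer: -22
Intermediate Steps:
Z(v, a) = a + v
C = -10 (C = 9/(0 - 1) - 5/5 = 9/(-1) - 5*⅕ = 9*(-1) - 1 = -9 - 1 = -10)
-42 + (0 - 1*2)*C = -42 + (0 - 1*2)*(-10) = -42 + (0 - 2)*(-10) = -42 - 2*(-10) = -42 + 20 = -22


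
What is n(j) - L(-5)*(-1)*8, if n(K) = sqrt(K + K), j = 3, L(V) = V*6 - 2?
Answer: -256 + sqrt(6) ≈ -253.55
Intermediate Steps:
L(V) = -2 + 6*V (L(V) = 6*V - 2 = -2 + 6*V)
n(K) = sqrt(2)*sqrt(K) (n(K) = sqrt(2*K) = sqrt(2)*sqrt(K))
n(j) - L(-5)*(-1)*8 = sqrt(2)*sqrt(3) - (-2 + 6*(-5))*(-1)*8 = sqrt(6) - (-2 - 30)*(-1)*8 = sqrt(6) - (-32*(-1))*8 = sqrt(6) - 32*8 = sqrt(6) - 1*256 = sqrt(6) - 256 = -256 + sqrt(6)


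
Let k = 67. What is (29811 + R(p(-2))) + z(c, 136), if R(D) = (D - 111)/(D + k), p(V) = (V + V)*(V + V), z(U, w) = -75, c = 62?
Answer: 2467993/83 ≈ 29735.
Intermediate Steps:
p(V) = 4*V² (p(V) = (2*V)*(2*V) = 4*V²)
R(D) = (-111 + D)/(67 + D) (R(D) = (D - 111)/(D + 67) = (-111 + D)/(67 + D))
(29811 + R(p(-2))) + z(c, 136) = (29811 + (-111 + 4*(-2)²)/(67 + 4*(-2)²)) - 75 = (29811 + (-111 + 4*4)/(67 + 4*4)) - 75 = (29811 + (-111 + 16)/(67 + 16)) - 75 = (29811 - 95/83) - 75 = 2474218/83 - 75 = 2467993/83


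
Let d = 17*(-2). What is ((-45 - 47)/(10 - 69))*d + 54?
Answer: 58/59 ≈ 0.98305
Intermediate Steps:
d = -34
((-45 - 47)/(10 - 69))*d + 54 = ((-45 - 47)/(10 - 69))*(-34) + 54 = -92/(-59)*(-34) + 54 = -92*(-1/59)*(-34) + 54 = (92/59)*(-34) + 54 = -3128/59 + 54 = 58/59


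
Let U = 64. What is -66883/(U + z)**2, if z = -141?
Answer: -66883/5929 ≈ -11.281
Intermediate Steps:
-66883/(U + z)**2 = -66883/(64 - 141)**2 = -66883/((-77)**2) = -66883/5929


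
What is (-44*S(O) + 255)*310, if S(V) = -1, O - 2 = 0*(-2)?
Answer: 92690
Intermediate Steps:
O = 2 (O = 2 + 0*(-2) = 2 + 0 = 2)
(-44*S(O) + 255)*310 = (-44*(-1) + 255)*310 = (44 + 255)*310 = 299*310 = 92690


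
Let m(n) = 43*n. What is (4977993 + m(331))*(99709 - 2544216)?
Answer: -12203531402582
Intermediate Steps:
(4977993 + m(331))*(99709 - 2544216) = (4977993 + 43*331)*(99709 - 2544216) = (4977993 + 14233)*(-2444507) = 4992226*(-2444507) = -12203531402582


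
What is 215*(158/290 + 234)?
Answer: 1462387/29 ≈ 50427.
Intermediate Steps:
215*(158/290 + 234) = 215*(158*(1/290) + 234) = 215*(79/145 + 234) = 215*(34009/145) = 1462387/29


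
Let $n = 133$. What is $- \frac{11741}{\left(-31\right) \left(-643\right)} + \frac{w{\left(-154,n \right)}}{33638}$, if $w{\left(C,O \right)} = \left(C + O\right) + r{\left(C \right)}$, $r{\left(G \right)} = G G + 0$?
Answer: $\frac{77368677}{670506254} \approx 0.11539$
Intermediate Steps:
$r{\left(G \right)} = G^{2}$ ($r{\left(G \right)} = G^{2} + 0 = G^{2}$)
$w{\left(C,O \right)} = C + O + C^{2}$ ($w{\left(C,O \right)} = \left(C + O\right) + C^{2} = C + O + C^{2}$)
$- \frac{11741}{\left(-31\right) \left(-643\right)} + \frac{w{\left(-154,n \right)}}{33638} = - \frac{11741}{\left(-31\right) \left(-643\right)} + \frac{-154 + 133 + \left(-154\right)^{2}}{33638} = - \frac{11741}{19933} + \left(-154 + 133 + 23716\right) \frac{1}{33638} = \left(-11741\right) \frac{1}{19933} + 23695 \cdot \frac{1}{33638} = - \frac{11741}{19933} + \frac{23695}{33638} = \frac{77368677}{670506254}$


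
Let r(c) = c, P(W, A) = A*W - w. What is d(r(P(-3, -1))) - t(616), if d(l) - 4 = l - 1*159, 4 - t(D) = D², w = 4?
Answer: 379296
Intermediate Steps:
P(W, A) = -4 + A*W (P(W, A) = A*W - 1*4 = A*W - 4 = -4 + A*W)
t(D) = 4 - D²
d(l) = -155 + l (d(l) = 4 + (l - 1*159) = 4 + (l - 159) = 4 + (-159 + l) = -155 + l)
d(r(P(-3, -1))) - t(616) = (-155 + (-4 - 1*(-3))) - (4 - 1*616²) = (-155 + (-4 + 3)) - (4 - 1*379456) = (-155 - 1) - (4 - 379456) = -156 - 1*(-379452) = -156 + 379452 = 379296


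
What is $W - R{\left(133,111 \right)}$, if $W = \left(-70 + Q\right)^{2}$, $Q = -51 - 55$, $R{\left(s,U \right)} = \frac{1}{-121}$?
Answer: $\frac{3748097}{121} \approx 30976.0$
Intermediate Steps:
$R{\left(s,U \right)} = - \frac{1}{121}$
$Q = -106$ ($Q = -51 - 55 = -106$)
$W = 30976$ ($W = \left(-70 - 106\right)^{2} = \left(-176\right)^{2} = 30976$)
$W - R{\left(133,111 \right)} = 30976 - - \frac{1}{121} = 30976 + \frac{1}{121} = \frac{3748097}{121}$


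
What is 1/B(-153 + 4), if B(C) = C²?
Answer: 1/22201 ≈ 4.5043e-5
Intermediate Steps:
1/B(-153 + 4) = 1/((-153 + 4)²) = 1/((-149)²) = 1/22201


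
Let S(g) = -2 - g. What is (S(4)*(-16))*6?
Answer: 576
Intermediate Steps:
(S(4)*(-16))*6 = ((-2 - 1*4)*(-16))*6 = ((-2 - 4)*(-16))*6 = -6*(-16)*6 = 96*6 = 576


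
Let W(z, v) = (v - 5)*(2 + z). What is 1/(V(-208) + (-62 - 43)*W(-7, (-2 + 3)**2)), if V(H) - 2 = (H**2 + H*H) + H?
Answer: 1/84222 ≈ 1.1873e-5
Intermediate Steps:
V(H) = 2 + H + 2*H**2 (V(H) = 2 + ((H**2 + H*H) + H) = 2 + ((H**2 + H**2) + H) = 2 + (2*H**2 + H) = 2 + (H + 2*H**2) = 2 + H + 2*H**2)
W(z, v) = (-5 + v)*(2 + z)
1/(V(-208) + (-62 - 43)*W(-7, (-2 + 3)**2)) = 1/((2 - 208 + 2*(-208)**2) + (-62 - 43)*(-10 - 5*(-7) + 2*(-2 + 3)**2 + (-2 + 3)**2*(-7))) = 1/((2 - 208 + 2*43264) - 105*(-10 + 35 + 2*1**2 + 1**2*(-7))) = 1/((2 - 208 + 86528) - 105*(-10 + 35 + 2*1 + 1*(-7))) = 1/(86322 - 105*(-10 + 35 + 2 - 7)) = 1/(86322 - 105*20) = 1/(86322 - 2100) = 1/84222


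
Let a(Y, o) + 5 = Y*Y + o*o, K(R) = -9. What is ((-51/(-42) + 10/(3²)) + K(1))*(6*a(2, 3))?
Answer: -6728/21 ≈ -320.38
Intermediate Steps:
a(Y, o) = -5 + Y² + o² (a(Y, o) = -5 + (Y*Y + o*o) = -5 + (Y² + o²) = -5 + Y² + o²)
((-51/(-42) + 10/(3²)) + K(1))*(6*a(2, 3)) = ((-51/(-42) + 10/(3²)) - 9)*(6*(-5 + 2² + 3²)) = ((-51*(-1/42) + 10/9) - 9)*(6*(-5 + 4 + 9)) = ((17/14 + 10*(⅑)) - 9)*(6*8) = ((17/14 + 10/9) - 9)*48 = (293/126 - 9)*48 = -841/126*48 = -6728/21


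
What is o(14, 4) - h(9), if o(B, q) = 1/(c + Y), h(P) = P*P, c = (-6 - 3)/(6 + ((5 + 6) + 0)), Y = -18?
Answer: -25532/315 ≈ -81.054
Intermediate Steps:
c = -9/17 (c = -9/(6 + (11 + 0)) = -9/(6 + 11) = -9/17 ≈ -0.52941)
h(P) = P²
o(B, q) = -17/315 (o(B, q) = 1/(-9/17 - 18) = 1/(-315/17) = -17/315)
o(14, 4) - h(9) = -17/315 - 1*9² = -17/315 - 1*81 = -17/315 - 81 = -25532/315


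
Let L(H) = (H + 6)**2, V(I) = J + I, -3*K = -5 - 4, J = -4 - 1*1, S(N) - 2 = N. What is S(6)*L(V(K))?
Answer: 128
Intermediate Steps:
S(N) = 2 + N
J = -5 (J = -4 - 1 = -5)
K = 3 (K = -(-5 - 4)/3 = -1/3*(-9) = 3)
V(I) = -5 + I
L(H) = (6 + H)**2
S(6)*L(V(K)) = (2 + 6)*(6 + (-5 + 3))**2 = 8*(6 - 2)**2 = 8*4**2 = 8*16 = 128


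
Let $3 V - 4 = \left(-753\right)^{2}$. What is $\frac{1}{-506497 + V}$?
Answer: $- \frac{3}{952478} \approx -3.1497 \cdot 10^{-6}$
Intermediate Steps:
$V = \frac{567013}{3}$ ($V = \frac{4}{3} + \frac{\left(-753\right)^{2}}{3} = \frac{4}{3} + \frac{1}{3} \cdot 567009 = \frac{4}{3} + 189003 = \frac{567013}{3} \approx 1.89 \cdot 10^{5}$)
$\frac{1}{-506497 + V} = \frac{1}{-506497 + \frac{567013}{3}} = \frac{1}{- \frac{952478}{3}} = - \frac{3}{952478}$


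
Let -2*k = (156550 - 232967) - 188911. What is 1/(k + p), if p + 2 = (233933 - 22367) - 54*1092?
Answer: 1/285260 ≈ 3.5056e-6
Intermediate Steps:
p = 152596 (p = -2 + ((233933 - 22367) - 54*1092) = -2 + (211566 - 58968) = -2 + 152598 = 152596)
k = 132664 (k = -((156550 - 232967) - 188911)/2 = -(-76417 - 188911)/2 = -1/2*(-265328) = 132664)
1/(k + p) = 1/(132664 + 152596) = 1/285260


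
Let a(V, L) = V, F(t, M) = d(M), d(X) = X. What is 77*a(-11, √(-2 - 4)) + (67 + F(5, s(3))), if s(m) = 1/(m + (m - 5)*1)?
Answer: -779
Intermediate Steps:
s(m) = 1/(-5 + 2*m) (s(m) = 1/(m + (-5 + m)*1) = 1/(m + (-5 + m)) = 1/(-5 + 2*m))
F(t, M) = M
77*a(-11, √(-2 - 4)) + (67 + F(5, s(3))) = 77*(-11) + (67 + 1/(-5 + 2*3)) = -847 + (67 + 1/(-5 + 6)) = -847 + (67 + 1/1) = -847 + (67 + 1) = -847 + 68 = -779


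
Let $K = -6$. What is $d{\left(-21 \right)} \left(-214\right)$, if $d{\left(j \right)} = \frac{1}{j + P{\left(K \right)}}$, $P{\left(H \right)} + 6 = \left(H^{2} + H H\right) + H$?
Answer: $- \frac{214}{39} \approx -5.4872$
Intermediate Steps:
$P{\left(H \right)} = -6 + H + 2 H^{2}$ ($P{\left(H \right)} = -6 + \left(\left(H^{2} + H H\right) + H\right) = -6 + \left(\left(H^{2} + H^{2}\right) + H\right) = -6 + \left(2 H^{2} + H\right) = -6 + \left(H + 2 H^{2}\right) = -6 + H + 2 H^{2}$)
$d{\left(j \right)} = \frac{1}{60 + j}$ ($d{\left(j \right)} = \frac{1}{j - \left(12 - 72\right)} = \frac{1}{j - -60} = \frac{1}{j + 60} = \frac{1}{60 + j}$)
$d{\left(-21 \right)} \left(-214\right) = \frac{1}{60 - 21} \left(-214\right) = \frac{1}{39} \left(-214\right) = - \frac{214}{39}$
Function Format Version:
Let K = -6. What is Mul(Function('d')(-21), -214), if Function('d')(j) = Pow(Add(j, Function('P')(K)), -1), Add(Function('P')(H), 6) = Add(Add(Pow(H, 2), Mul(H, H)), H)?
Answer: Rational(-214, 39) ≈ -5.4872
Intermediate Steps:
Function('P')(H) = Add(-6, H, Mul(2, Pow(H, 2))) (Function('P')(H) = Add(-6, Add(Add(Pow(H, 2), Mul(H, H)), H)) = Add(-6, Add(Add(Pow(H, 2), Pow(H, 2)), H)) = Add(-6, Add(Mul(2, Pow(H, 2)), H)) = Add(-6, Add(H, Mul(2, Pow(H, 2)))) = Add(-6, H, Mul(2, Pow(H, 2))))
Function('d')(j) = Pow(Add(60, j), -1) (Function('d')(j) = Pow(Add(j, Add(-6, -6, Mul(2, Pow(-6, 2)))), -1) = Pow(Add(j, Add(-6, -6, Mul(2, 36))), -1) = Pow(Add(j, Add(-6, -6, 72)), -1) = Pow(Add(j, 60), -1) = Pow(Add(60, j), -1))
Mul(Function('d')(-21), -214) = Mul(Pow(Add(60, -21), -1), -214) = Mul(Pow(39, -1), -214) = Mul(Rational(1, 39), -214) = Rational(-214, 39)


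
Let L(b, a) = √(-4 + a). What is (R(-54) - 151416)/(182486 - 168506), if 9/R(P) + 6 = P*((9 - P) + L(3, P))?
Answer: (-908496*√58 + 57336193*I)/(9320*(-568*I + 9*√58)) ≈ -10.831 + 2.2352e-8*I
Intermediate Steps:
R(P) = 9/(-6 + P*(9 + √(-4 + P) - P)) (R(P) = 9/(-6 + P*((9 - P) + √(-4 + P))) = 9/(-6 + P*(9 + √(-4 + P) - P)))
(R(-54) - 151416)/(182486 - 168506) = (-9/(6 + (-54)² - 9*(-54) - 1*(-54)*√(-4 - 54)) - 151416)/(182486 - 168506) = (-9/(6 + 2916 + 486 - 1*(-54)*√(-58)) - 151416)/13980 = (-9/(6 + 2916 + 486 - 1*(-54)*I*√58) - 151416)*(1/13980) = (-9/(6 + 2916 + 486 + 54*I*√58) - 151416)*(1/13980) = (-9/(3408 + 54*I*√58) - 151416)*(1/13980) = (-151416 - 9/(3408 + 54*I*√58))*(1/13980) = -12618/1165 - 3/(4660*(3408 + 54*I*√58))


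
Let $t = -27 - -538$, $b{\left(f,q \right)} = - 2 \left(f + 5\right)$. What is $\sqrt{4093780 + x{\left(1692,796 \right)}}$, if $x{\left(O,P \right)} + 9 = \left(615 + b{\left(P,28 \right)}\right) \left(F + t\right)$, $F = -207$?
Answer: $\sqrt{3793723} \approx 1947.7$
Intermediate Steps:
$b{\left(f,q \right)} = -10 - 2 f$ ($b{\left(f,q \right)} = - 2 \left(5 + f\right) = -10 - 2 f$)
$t = 511$ ($t = -27 + 538 = 511$)
$x{\left(O,P \right)} = 183911 - 608 P$ ($x{\left(O,P \right)} = -9 + \left(615 - \left(10 + 2 P\right)\right) \left(-207 + 511\right) = -9 + \left(605 - 2 P\right) 304 = -9 - \left(-183920 + 608 P\right) = 183911 - 608 P$)
$\sqrt{4093780 + x{\left(1692,796 \right)}} = \sqrt{4093780 + \left(183911 - 483968\right)} = \sqrt{4093780 - 300057} = \sqrt{3793723}$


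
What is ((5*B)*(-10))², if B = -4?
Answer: 40000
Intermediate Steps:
((5*B)*(-10))² = ((5*(-4))*(-10))² = (-20*(-10))² = 200² = 40000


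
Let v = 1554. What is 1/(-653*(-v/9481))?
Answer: 9481/1014762 ≈ 0.0093431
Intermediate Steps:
1/(-653*(-v/9481)) = 1/(-653/((-9481/1554))) = 1/(-653/((-9481*1/1554))) = 1/(-653/(-9481/1554)) = 1/(-653*(-1554/9481)) = 1/(1014762/9481) = 9481/1014762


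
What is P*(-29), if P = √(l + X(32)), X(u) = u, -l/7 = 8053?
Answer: -29*I*√56339 ≈ -6883.4*I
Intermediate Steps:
l = -56371 (l = -7*8053 = -56371)
P = I*√56339 (P = √(-56371 + 32) = √(-56339) = I*√56339 ≈ 237.36*I)
P*(-29) = (I*√56339)*(-29) = -29*I*√56339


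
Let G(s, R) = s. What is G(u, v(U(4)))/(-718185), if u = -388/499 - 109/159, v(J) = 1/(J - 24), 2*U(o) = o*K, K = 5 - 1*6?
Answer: 116083/56981516085 ≈ 2.0372e-6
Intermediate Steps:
K = -1 (K = 5 - 6 = -1)
U(o) = -o/2 (U(o) = (o*(-1))/2 = (-o)/2 = -o/2)
v(J) = 1/(-24 + J)
u = -116083/79341 (u = -388*1/499 - 109*1/159 = -388/499 - 109/159 = -116083/79341 ≈ -1.4631)
G(u, v(U(4)))/(-718185) = -116083/79341/(-718185) = -116083/79341*(-1/718185) = 116083/56981516085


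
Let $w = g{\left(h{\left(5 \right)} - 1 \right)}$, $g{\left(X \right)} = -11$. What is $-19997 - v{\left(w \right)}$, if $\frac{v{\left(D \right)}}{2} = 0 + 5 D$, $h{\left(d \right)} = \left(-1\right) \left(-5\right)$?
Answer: $-19887$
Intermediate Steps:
$h{\left(d \right)} = 5$
$w = -11$
$v{\left(D \right)} = 10 D$ ($v{\left(D \right)} = 2 \left(0 + 5 D\right) = 2 \cdot 5 D = 10 D$)
$-19997 - v{\left(w \right)} = -19997 - 10 \left(-11\right) = -19997 - -110 = -19997 + 110 = -19887$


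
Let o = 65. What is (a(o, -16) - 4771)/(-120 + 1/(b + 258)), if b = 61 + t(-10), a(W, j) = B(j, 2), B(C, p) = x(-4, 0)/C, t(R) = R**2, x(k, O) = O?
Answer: 5447/137 ≈ 39.759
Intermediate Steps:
B(C, p) = 0 (B(C, p) = 0/C = 0)
a(W, j) = 0
b = 161 (b = 61 + (-10)**2 = 61 + 100 = 161)
(a(o, -16) - 4771)/(-120 + 1/(b + 258)) = (0 - 4771)/(-120 + 1/(161 + 258)) = -4771/(-120 + 1/419) = -4771/(-50279/419) = -4771*(-419/50279) = 5447/137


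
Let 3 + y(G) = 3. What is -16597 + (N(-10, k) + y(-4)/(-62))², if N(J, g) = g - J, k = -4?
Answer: -16561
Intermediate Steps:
y(G) = 0 (y(G) = -3 + 3 = 0)
-16597 + (N(-10, k) + y(-4)/(-62))² = -16597 + ((-4 - 1*(-10)) + 0/(-62))² = -16597 + ((-4 + 10) + 0*(-1/62))² = -16597 + (6 + 0)² = -16597 + 6² = -16597 + 36 = -16561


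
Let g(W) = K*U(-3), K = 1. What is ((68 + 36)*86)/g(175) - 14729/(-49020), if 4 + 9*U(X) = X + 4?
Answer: -1315289911/49020 ≈ -26832.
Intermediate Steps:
U(X) = X/9 (U(X) = -4/9 + (X + 4)/9 = -4/9 + (4 + X)/9 = -4/9 + (4/9 + X/9) = X/9)
g(W) = -1/3 (g(W) = 1*((1/9)*(-3)) = 1*(-1/3) = -1/3)
((68 + 36)*86)/g(175) - 14729/(-49020) = ((68 + 36)*86)/(-1/3) - 14729/(-49020) = (104*86)*(-3) - 14729*(-1/49020) = 8944*(-3) + 14729/49020 = -26832 + 14729/49020 = -1315289911/49020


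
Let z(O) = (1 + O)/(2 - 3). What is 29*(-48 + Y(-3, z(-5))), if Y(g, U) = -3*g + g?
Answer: -1218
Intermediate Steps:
z(O) = -1 - O (z(O) = (1 + O)/(-1) = (1 + O)*(-1) = -1 - O)
Y(g, U) = -2*g
29*(-48 + Y(-3, z(-5))) = 29*(-48 - 2*(-3)) = 29*(-48 + 6) = 29*(-42) = -1218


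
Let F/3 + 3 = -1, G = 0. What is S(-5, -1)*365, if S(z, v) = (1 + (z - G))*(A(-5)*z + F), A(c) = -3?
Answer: -4380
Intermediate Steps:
F = -12 (F = -9 + 3*(-1) = -9 - 3 = -12)
S(z, v) = (1 + z)*(-12 - 3*z) (S(z, v) = (1 + (z - 1*0))*(-3*z - 12) = (1 + (z + 0))*(-12 - 3*z) = (1 + z)*(-12 - 3*z))
S(-5, -1)*365 = (-12 - 15*(-5) - 3*(-5)²)*365 = (-12 + 75 - 3*25)*365 = (-12 + 75 - 75)*365 = -12*365 = -4380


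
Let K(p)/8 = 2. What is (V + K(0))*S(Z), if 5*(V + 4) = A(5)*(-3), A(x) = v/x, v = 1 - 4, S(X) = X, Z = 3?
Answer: 927/25 ≈ 37.080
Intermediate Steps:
K(p) = 16 (K(p) = 8*2 = 16)
v = -3
A(x) = -3/x
V = -91/25 (V = -4 + (-3/5*(-3))/5 = -4 + (-3*⅕*(-3))/5 = -4 + (-⅗*(-3))/5 = -4 + (⅕)*(9/5) = -4 + 9/25 = -91/25 ≈ -3.6400)
(V + K(0))*S(Z) = (-91/25 + 16)*3 = (309/25)*3 = 927/25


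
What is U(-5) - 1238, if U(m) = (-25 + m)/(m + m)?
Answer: -1235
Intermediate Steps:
U(m) = (-25 + m)/(2*m) (U(m) = (-25 + m)/((2*m)) = (-25 + m)*(1/(2*m)) = (-25 + m)/(2*m))
U(-5) - 1238 = (1/2)*(-25 - 5)/(-5) - 1238 = (1/2)*(-1/5)*(-30) - 1238 = 3 - 1238 = -1235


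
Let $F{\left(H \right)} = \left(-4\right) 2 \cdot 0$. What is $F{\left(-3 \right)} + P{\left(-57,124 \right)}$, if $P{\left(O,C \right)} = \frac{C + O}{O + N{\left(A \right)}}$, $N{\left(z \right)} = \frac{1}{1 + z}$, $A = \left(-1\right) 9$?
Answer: $- \frac{536}{457} \approx -1.1729$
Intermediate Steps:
$A = -9$
$F{\left(H \right)} = 0$ ($F{\left(H \right)} = \left(-8\right) 0 = 0$)
$P{\left(O,C \right)} = \frac{C + O}{- \frac{1}{8} + O}$ ($P{\left(O,C \right)} = \frac{C + O}{O + \frac{1}{1 - 9}} = \frac{C + O}{O + \frac{1}{-8}} = \frac{C + O}{O - \frac{1}{8}} = \frac{C + O}{- \frac{1}{8} + O}$)
$F{\left(-3 \right)} + P{\left(-57,124 \right)} = 0 + \frac{8 \left(124 - 57\right)}{-1 + 8 \left(-57\right)} = 0 + 8 \frac{1}{-1 - 456} \cdot 67 = 0 + 8 \frac{1}{-457} \cdot 67 = 0 + 8 \left(- \frac{1}{457}\right) 67 = 0 - \frac{536}{457} = - \frac{536}{457}$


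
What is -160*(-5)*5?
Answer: 4000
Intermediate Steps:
-160*(-5)*5 = -40*(-20)*5 = 800*5 = 4000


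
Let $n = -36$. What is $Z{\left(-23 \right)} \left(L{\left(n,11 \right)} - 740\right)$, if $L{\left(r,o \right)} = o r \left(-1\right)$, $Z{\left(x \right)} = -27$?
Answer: $9288$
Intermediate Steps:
$L{\left(r,o \right)} = - o r$
$Z{\left(-23 \right)} \left(L{\left(n,11 \right)} - 740\right) = - 27 \left(\left(-1\right) 11 \left(-36\right) - 740\right) = - 27 \left(396 - 740\right) = \left(-27\right) \left(-344\right) = 9288$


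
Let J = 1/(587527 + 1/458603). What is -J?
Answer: -458603/269441644782 ≈ -1.7021e-6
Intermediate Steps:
J = 458603/269441644782 (J = 1/(587527 + 1/458603) = 1/(269441644782/458603) = 458603/269441644782 ≈ 1.7021e-6)
-J = -1*458603/269441644782 = -458603/269441644782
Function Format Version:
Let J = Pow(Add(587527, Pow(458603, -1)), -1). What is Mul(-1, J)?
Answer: Rational(-458603, 269441644782) ≈ -1.7021e-6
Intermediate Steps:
J = Rational(458603, 269441644782) (J = Pow(Add(587527, Rational(1, 458603)), -1) = Pow(Rational(269441644782, 458603), -1) = Rational(458603, 269441644782) ≈ 1.7021e-6)
Mul(-1, J) = Mul(-1, Rational(458603, 269441644782)) = Rational(-458603, 269441644782)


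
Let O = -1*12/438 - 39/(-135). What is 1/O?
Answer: 3285/859 ≈ 3.8242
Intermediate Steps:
O = 859/3285 (O = -12*1/438 - 39*(-1/135) = -2/73 + 13/45 = 859/3285 ≈ 0.26149)
1/O = 1/(859/3285) = 3285/859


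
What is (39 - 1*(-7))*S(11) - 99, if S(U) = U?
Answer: 407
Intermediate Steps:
(39 - 1*(-7))*S(11) - 99 = (39 - 1*(-7))*11 - 99 = (39 + 7)*11 - 99 = 46*11 - 99 = 506 - 99 = 407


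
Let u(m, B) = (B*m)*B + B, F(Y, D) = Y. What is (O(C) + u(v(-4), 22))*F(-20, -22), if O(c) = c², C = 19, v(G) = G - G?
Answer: -7660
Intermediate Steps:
v(G) = 0
u(m, B) = B + m*B² (u(m, B) = m*B² + B = B + m*B²)
(O(C) + u(v(-4), 22))*F(-20, -22) = (19² + 22*(1 + 22*0))*(-20) = (361 + 22*(1 + 0))*(-20) = (361 + 22*1)*(-20) = (361 + 22)*(-20) = 383*(-20) = -7660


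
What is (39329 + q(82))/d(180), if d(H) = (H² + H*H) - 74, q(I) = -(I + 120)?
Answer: 39127/64726 ≈ 0.60450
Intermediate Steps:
q(I) = -120 - I (q(I) = -(120 + I) = -120 - I)
d(H) = -74 + 2*H² (d(H) = (H² + H²) - 74 = 2*H² - 74 = -74 + 2*H²)
(39329 + q(82))/d(180) = (39329 + (-120 - 1*82))/(-74 + 2*180²) = (39329 + (-120 - 82))/(-74 + 2*32400) = (39329 - 202)/(-74 + 64800) = 39127/64726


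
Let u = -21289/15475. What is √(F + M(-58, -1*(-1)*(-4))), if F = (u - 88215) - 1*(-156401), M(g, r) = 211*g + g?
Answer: √535358529359/3095 ≈ 236.41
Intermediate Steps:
u = -21289/15475 (u = -21289*1/15475 = -21289/15475 ≈ -1.3757)
M(g, r) = 212*g
F = 1055157061/15475 (F = (-21289/15475 - 88215) - 1*(-156401) = -1365148414/15475 + 156401 = 1055157061/15475 ≈ 68185.)
√(F + M(-58, -1*(-1)*(-4))) = √(1055157061/15475 + 212*(-58)) = √(1055157061/15475 - 12296) = √(864876461/15475) = √535358529359/3095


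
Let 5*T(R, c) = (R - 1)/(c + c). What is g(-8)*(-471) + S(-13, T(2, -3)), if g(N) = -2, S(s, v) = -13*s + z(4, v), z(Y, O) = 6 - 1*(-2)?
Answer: 1119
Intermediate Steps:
z(Y, O) = 8 (z(Y, O) = 6 + 2 = 8)
T(R, c) = (-1 + R)/(10*c) (T(R, c) = ((R - 1)/(c + c))/5 = ((-1 + R)/((2*c)))/5 = ((-1 + R)*(1/(2*c)))/5 = ((-1 + R)/(2*c))/5 = (-1 + R)/(10*c))
S(s, v) = 8 - 13*s (S(s, v) = -13*s + 8 = 8 - 13*s)
g(-8)*(-471) + S(-13, T(2, -3)) = -2*(-471) + (8 - 13*(-13)) = 942 + (8 + 169) = 942 + 177 = 1119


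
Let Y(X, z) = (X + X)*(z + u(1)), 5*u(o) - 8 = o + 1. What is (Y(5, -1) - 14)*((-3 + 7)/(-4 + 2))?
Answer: 8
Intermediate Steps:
u(o) = 9/5 + o/5 (u(o) = 8/5 + (o + 1)/5 = 8/5 + (1 + o)/5 = 8/5 + (⅕ + o/5) = 9/5 + o/5)
Y(X, z) = 2*X*(2 + z) (Y(X, z) = (X + X)*(z + (9/5 + (⅕)*1)) = (2*X)*(z + (9/5 + ⅕)) = (2*X)*(z + 2) = (2*X)*(2 + z) = 2*X*(2 + z))
(Y(5, -1) - 14)*((-3 + 7)/(-4 + 2)) = (2*5*(2 - 1) - 14)*((-3 + 7)/(-4 + 2)) = (2*5*1 - 14)*(4/(-2)) = (10 - 14)*(4*(-½)) = -4*(-2) = 8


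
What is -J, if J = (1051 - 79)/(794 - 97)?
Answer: -972/697 ≈ -1.3945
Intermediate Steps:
J = 972/697 ≈ 1.3945
-J = -1*972/697 = -972/697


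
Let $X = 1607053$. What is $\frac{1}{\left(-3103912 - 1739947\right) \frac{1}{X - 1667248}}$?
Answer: $\frac{60195}{4843859} \approx 0.012427$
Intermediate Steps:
$\frac{1}{\left(-3103912 - 1739947\right) \frac{1}{X - 1667248}} = \frac{1}{\left(-3103912 - 1739947\right) \frac{1}{1607053 - 1667248}} = \frac{1}{\left(-4843859\right) \frac{1}{-60195}} = \frac{1}{\left(-4843859\right) \left(- \frac{1}{60195}\right)} = \frac{1}{\frac{4843859}{60195}} = \frac{60195}{4843859}$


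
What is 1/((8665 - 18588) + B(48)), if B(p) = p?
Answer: -1/9875 ≈ -0.00010127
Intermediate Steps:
1/((8665 - 18588) + B(48)) = 1/((8665 - 18588) + 48) = 1/(-9923 + 48) = 1/(-9875) = -1/9875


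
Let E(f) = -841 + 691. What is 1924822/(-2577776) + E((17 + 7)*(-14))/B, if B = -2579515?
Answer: -496472055493/664941185864 ≈ -0.74664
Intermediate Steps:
E(f) = -150
1924822/(-2577776) + E((17 + 7)*(-14))/B = 1924822/(-2577776) - 150/(-2579515) = 1924822*(-1/2577776) - 150*(-1/2579515) = -962411/1288888 + 30/515903 = -496472055493/664941185864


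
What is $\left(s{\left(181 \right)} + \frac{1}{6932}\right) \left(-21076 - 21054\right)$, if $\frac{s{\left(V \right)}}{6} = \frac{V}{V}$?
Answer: $- \frac{876156545}{3466} \approx -2.5279 \cdot 10^{5}$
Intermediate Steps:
$s{\left(V \right)} = 6$ ($s{\left(V \right)} = 6 \frac{V}{V} = 6 \cdot 1 = 6$)
$\left(s{\left(181 \right)} + \frac{1}{6932}\right) \left(-21076 - 21054\right) = \left(6 + \frac{1}{6932}\right) \left(-21076 - 21054\right) = \left(6 + \frac{1}{6932}\right) \left(-42130\right) = \frac{41593}{6932} \left(-42130\right) = - \frac{876156545}{3466}$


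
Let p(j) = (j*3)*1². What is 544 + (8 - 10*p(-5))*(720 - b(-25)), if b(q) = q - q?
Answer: 114304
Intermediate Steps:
b(q) = 0
p(j) = 3*j (p(j) = (3*j)*1 = 3*j)
544 + (8 - 10*p(-5))*(720 - b(-25)) = 544 + (8 - 30*(-5))*(720 - 1*0) = 544 + (8 - 10*(-15))*(720 + 0) = 544 + (8 + 150)*720 = 544 + 158*720 = 544 + 113760 = 114304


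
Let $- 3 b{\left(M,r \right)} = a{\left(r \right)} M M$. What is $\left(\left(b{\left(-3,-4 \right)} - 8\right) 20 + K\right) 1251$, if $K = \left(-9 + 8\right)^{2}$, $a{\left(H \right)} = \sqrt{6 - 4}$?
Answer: $-198909 - 75060 \sqrt{2} \approx -3.0506 \cdot 10^{5}$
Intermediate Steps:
$a{\left(H \right)} = \sqrt{2}$
$b{\left(M,r \right)} = - \frac{\sqrt{2} M^{2}}{3}$ ($b{\left(M,r \right)} = - \frac{\sqrt{2} M M}{3} = - \frac{M \sqrt{2} M}{3} = - \frac{\sqrt{2} M^{2}}{3}$)
$K = 1$ ($K = \left(-1\right)^{2} = 1$)
$\left(\left(b{\left(-3,-4 \right)} - 8\right) 20 + K\right) 1251 = \left(\left(- \frac{\sqrt{2} \left(-3\right)^{2}}{3} - 8\right) 20 + 1\right) 1251 = \left(\left(\left(- \frac{1}{3}\right) \sqrt{2} \cdot 9 - 8\right) 20 + 1\right) 1251 = \left(\left(- 3 \sqrt{2} - 8\right) 20 + 1\right) 1251 = \left(\left(-8 - 3 \sqrt{2}\right) 20 + 1\right) 1251 = \left(\left(-160 - 60 \sqrt{2}\right) + 1\right) 1251 = \left(-159 - 60 \sqrt{2}\right) 1251 = -198909 - 75060 \sqrt{2}$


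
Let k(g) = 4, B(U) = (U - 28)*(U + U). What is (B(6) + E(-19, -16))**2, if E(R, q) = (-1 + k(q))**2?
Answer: 65025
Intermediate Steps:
B(U) = 2*U*(-28 + U) (B(U) = (-28 + U)*(2*U) = 2*U*(-28 + U))
E(R, q) = 9 (E(R, q) = (-1 + 4)**2 = 3**2 = 9)
(B(6) + E(-19, -16))**2 = (2*6*(-28 + 6) + 9)**2 = (2*6*(-22) + 9)**2 = (-264 + 9)**2 = (-255)**2 = 65025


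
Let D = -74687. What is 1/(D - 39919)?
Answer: -1/114606 ≈ -8.7255e-6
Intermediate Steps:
1/(D - 39919) = 1/(-74687 - 39919) = 1/(-114606) = -1/114606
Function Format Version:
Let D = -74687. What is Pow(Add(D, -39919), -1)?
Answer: Rational(-1, 114606) ≈ -8.7255e-6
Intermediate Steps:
Pow(Add(D, -39919), -1) = Pow(Add(-74687, -39919), -1) = Pow(-114606, -1) = Rational(-1, 114606)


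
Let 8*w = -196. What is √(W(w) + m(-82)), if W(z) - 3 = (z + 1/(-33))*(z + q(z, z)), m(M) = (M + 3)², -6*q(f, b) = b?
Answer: √117521866/132 ≈ 82.127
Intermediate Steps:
w = -49/2 (w = (⅛)*(-196) = -49/2 ≈ -24.500)
q(f, b) = -b/6
m(M) = (3 + M)²
W(z) = 3 + 5*z*(-1/33 + z)/6 (W(z) = 3 + (z + 1/(-33))*(z - z/6) = 3 + (z - 1/33)*(5*z/6) = 3 + (-1/33 + z)*(5*z/6) = 3 + 5*z*(-1/33 + z)/6)
√(W(w) + m(-82)) = √((3 - 5/198*(-49/2) + 5*(-49/2)²/6) + (3 - 82)²) = √((3 + 245/396 + (⅚)*(2401/4)) + (-79)²) = √((3 + 245/396 + 12005/24) + 6241) = √(399031/792 + 6241) = √(5341903/792) = √117521866/132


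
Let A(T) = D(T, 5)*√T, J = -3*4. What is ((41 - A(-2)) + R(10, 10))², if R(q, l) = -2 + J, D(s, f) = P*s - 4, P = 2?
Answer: 601 + 432*I*√2 ≈ 601.0 + 610.94*I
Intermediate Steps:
D(s, f) = -4 + 2*s (D(s, f) = 2*s - 4 = -4 + 2*s)
J = -12
R(q, l) = -14 (R(q, l) = -2 - 12 = -14)
A(T) = √T*(-4 + 2*T) (A(T) = (-4 + 2*T)*√T = √T*(-4 + 2*T))
((41 - A(-2)) + R(10, 10))² = ((41 - 2*√(-2)*(-2 - 2)) - 14)² = ((41 - 2*I*√2*(-4)) - 14)² = ((41 - (-8)*I*√2) - 14)² = ((41 + 8*I*√2) - 14)² = (27 + 8*I*√2)²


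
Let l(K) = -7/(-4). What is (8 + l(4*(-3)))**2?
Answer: 1521/16 ≈ 95.063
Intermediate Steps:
l(K) = 7/4 (l(K) = -7*(-1/4) = 7/4)
(8 + l(4*(-3)))**2 = (8 + 7/4)**2 = (39/4)**2 = 1521/16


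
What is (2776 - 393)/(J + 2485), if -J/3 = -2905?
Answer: 2383/11200 ≈ 0.21277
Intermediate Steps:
J = 8715 (J = -3*(-2905) = 8715)
(2776 - 393)/(J + 2485) = (2776 - 393)/(8715 + 2485) = 2383/11200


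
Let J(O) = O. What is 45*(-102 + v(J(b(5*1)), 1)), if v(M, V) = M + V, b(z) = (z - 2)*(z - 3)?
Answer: -4275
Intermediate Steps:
b(z) = (-3 + z)*(-2 + z) (b(z) = (-2 + z)*(-3 + z) = (-3 + z)*(-2 + z))
45*(-102 + v(J(b(5*1)), 1)) = 45*(-102 + ((6 + (5*1)² - 25) + 1)) = 45*(-102 + ((6 + 5² - 5*5) + 1)) = 45*(-102 + ((6 + 25 - 25) + 1)) = 45*(-102 + (6 + 1)) = 45*(-102 + 7) = 45*(-95) = -4275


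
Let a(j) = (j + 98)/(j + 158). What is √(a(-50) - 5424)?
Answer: 2*I*√12203/3 ≈ 73.645*I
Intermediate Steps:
a(j) = (98 + j)/(158 + j)
√(a(-50) - 5424) = √((98 - 50)/(158 - 50) - 5424) = √(48/108 - 5424) = √((1/108)*48 - 5424) = √(4/9 - 5424) = √(-48812/9) = 2*I*√12203/3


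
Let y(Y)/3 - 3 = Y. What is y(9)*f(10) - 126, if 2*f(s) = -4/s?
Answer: -666/5 ≈ -133.20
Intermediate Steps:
f(s) = -2/s (f(s) = (-4/s)/2 = -2/s)
y(Y) = 9 + 3*Y
y(9)*f(10) - 126 = (9 + 3*9)*(-2/10) - 126 = (9 + 27)*(-2*⅒) - 126 = 36*(-⅕) - 126 = -36/5 - 126 = -666/5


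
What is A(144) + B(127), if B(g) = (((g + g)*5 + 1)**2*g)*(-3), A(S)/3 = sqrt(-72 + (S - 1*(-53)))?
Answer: -615483021 + 15*sqrt(5) ≈ -6.1548e+8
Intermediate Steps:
A(S) = 3*sqrt(-19 + S) (A(S) = 3*sqrt(-72 + (S - 1*(-53))) = 3*sqrt(-72 + (S + 53)) = 3*sqrt(-72 + (53 + S)) = 3*sqrt(-19 + S))
B(g) = -3*g*(1 + 10*g)**2 (B(g) = (((2*g)*5 + 1)**2*g)*(-3) = ((10*g + 1)**2*g)*(-3) = ((1 + 10*g)**2*g)*(-3) = (g*(1 + 10*g)**2)*(-3) = -3*g*(1 + 10*g)**2)
A(144) + B(127) = 3*sqrt(-19 + 144) - 3*127*(1 + 10*127)**2 = 3*sqrt(125) - 3*127*(1 + 1270)**2 = 3*(5*sqrt(5)) - 3*127*1271**2 = 15*sqrt(5) - 3*127*1615441 = 15*sqrt(5) - 615483021 = -615483021 + 15*sqrt(5)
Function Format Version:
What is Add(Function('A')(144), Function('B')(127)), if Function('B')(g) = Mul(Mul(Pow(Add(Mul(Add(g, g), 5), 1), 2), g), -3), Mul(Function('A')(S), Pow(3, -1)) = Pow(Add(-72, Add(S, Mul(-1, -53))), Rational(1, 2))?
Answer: Add(-615483021, Mul(15, Pow(5, Rational(1, 2)))) ≈ -6.1548e+8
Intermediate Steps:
Function('A')(S) = Mul(3, Pow(Add(-19, S), Rational(1, 2))) (Function('A')(S) = Mul(3, Pow(Add(-72, Add(S, Mul(-1, -53))), Rational(1, 2))) = Mul(3, Pow(Add(-72, Add(S, 53)), Rational(1, 2))) = Mul(3, Pow(Add(-72, Add(53, S)), Rational(1, 2))) = Mul(3, Pow(Add(-19, S), Rational(1, 2))))
Function('B')(g) = Mul(-3, g, Pow(Add(1, Mul(10, g)), 2)) (Function('B')(g) = Mul(Mul(Pow(Add(Mul(Mul(2, g), 5), 1), 2), g), -3) = Mul(Mul(Pow(Add(Mul(10, g), 1), 2), g), -3) = Mul(Mul(Pow(Add(1, Mul(10, g)), 2), g), -3) = Mul(Mul(g, Pow(Add(1, Mul(10, g)), 2)), -3) = Mul(-3, g, Pow(Add(1, Mul(10, g)), 2)))
Add(Function('A')(144), Function('B')(127)) = Add(Mul(3, Pow(Add(-19, 144), Rational(1, 2))), Mul(-3, 127, Pow(Add(1, Mul(10, 127)), 2))) = Add(Mul(3, Pow(125, Rational(1, 2))), Mul(-3, 127, Pow(Add(1, 1270), 2))) = Add(Mul(3, Mul(5, Pow(5, Rational(1, 2)))), Mul(-3, 127, Pow(1271, 2))) = Add(Mul(15, Pow(5, Rational(1, 2))), Mul(-3, 127, 1615441)) = Add(Mul(15, Pow(5, Rational(1, 2))), -615483021) = Add(-615483021, Mul(15, Pow(5, Rational(1, 2))))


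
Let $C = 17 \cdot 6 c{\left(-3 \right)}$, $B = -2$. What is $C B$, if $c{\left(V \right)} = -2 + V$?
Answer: $1020$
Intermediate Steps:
$C = -510$ ($C = 17 \cdot 6 \left(-2 - 3\right) = 102 \left(-5\right) = -510$)
$C B = \left(-510\right) \left(-2\right) = 1020$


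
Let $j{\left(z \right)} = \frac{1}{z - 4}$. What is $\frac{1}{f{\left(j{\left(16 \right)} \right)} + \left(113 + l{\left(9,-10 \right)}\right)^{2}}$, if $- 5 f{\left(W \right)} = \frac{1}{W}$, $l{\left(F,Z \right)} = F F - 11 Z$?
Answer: $\frac{5}{462068} \approx 1.0821 \cdot 10^{-5}$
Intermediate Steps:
$l{\left(F,Z \right)} = F^{2} - 11 Z$
$j{\left(z \right)} = \frac{1}{-4 + z}$
$f{\left(W \right)} = - \frac{1}{5 W}$
$\frac{1}{f{\left(j{\left(16 \right)} \right)} + \left(113 + l{\left(9,-10 \right)}\right)^{2}} = \frac{1}{- \frac{1}{5 \frac{1}{-4 + 16}} + \left(113 + \left(9^{2} - -110\right)\right)^{2}} = \frac{1}{- \frac{1}{5 \cdot \frac{1}{12}} + \left(113 + \left(81 + 110\right)\right)^{2}} = \frac{1}{- \frac{\frac{1}{\frac{1}{12}}}{5} + \left(113 + 191\right)^{2}} = \frac{1}{\left(- \frac{1}{5}\right) 12 + 304^{2}} = \frac{1}{- \frac{12}{5} + 92416} = \frac{1}{\frac{462068}{5}} = \frac{5}{462068}$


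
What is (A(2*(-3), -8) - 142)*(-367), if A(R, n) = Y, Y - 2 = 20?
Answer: 44040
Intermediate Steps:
Y = 22 (Y = 2 + 20 = 22)
A(R, n) = 22
(A(2*(-3), -8) - 142)*(-367) = (22 - 142)*(-367) = -120*(-367) = 44040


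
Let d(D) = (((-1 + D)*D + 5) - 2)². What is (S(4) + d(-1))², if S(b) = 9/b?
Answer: 11881/16 ≈ 742.56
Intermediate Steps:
d(D) = (3 + D*(-1 + D))² (d(D) = ((D*(-1 + D) + 5) - 2)² = ((5 + D*(-1 + D)) - 2)² = (3 + D*(-1 + D))²)
(S(4) + d(-1))² = (9/4 + (3 + (-1)² - 1*(-1))²)² = (9*(¼) + (3 + 1 + 1)²)² = (9/4 + 5²)² = (9/4 + 25)² = (109/4)² = 11881/16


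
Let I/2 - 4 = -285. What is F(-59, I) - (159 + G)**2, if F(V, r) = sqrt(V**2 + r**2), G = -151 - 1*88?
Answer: -6400 + 5*sqrt(12773) ≈ -5834.9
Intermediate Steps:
G = -239 (G = -151 - 88 = -239)
I = -562 (I = 8 + 2*(-285) = 8 - 570 = -562)
F(-59, I) - (159 + G)**2 = sqrt((-59)**2 + (-562)**2) - (159 - 239)**2 = sqrt(3481 + 315844) - 1*(-80)**2 = sqrt(319325) - 1*6400 = 5*sqrt(12773) - 6400 = -6400 + 5*sqrt(12773)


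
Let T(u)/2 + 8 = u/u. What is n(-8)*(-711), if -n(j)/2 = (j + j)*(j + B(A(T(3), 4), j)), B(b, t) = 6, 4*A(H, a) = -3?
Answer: 45504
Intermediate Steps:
T(u) = -14 (T(u) = -16 + 2*(u/u) = -16 + 2*1 = -16 + 2 = -14)
A(H, a) = -¾ (A(H, a) = (¼)*(-3) = -¾)
n(j) = -4*j*(6 + j) (n(j) = -2*(j + j)*(j + 6) = -2*2*j*(6 + j) = -4*j*(6 + j))
n(-8)*(-711) = -4*(-8)*(6 - 8)*(-711) = -4*(-8)*(-2)*(-711) = -64*(-711) = 45504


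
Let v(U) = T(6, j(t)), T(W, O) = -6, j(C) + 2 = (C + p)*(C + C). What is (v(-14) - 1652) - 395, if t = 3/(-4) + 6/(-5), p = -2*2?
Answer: -2053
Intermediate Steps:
p = -4
t = -39/20 (t = 3*(-¼) + 6*(-⅕) = -¾ - 6/5 = -39/20 ≈ -1.9500)
j(C) = -2 + 2*C*(-4 + C) (j(C) = -2 + (C - 4)*(C + C) = -2 + (-4 + C)*(2*C) = -2 + 2*C*(-4 + C))
v(U) = -6
(v(-14) - 1652) - 395 = (-6 - 1652) - 395 = -1658 - 395 = -2053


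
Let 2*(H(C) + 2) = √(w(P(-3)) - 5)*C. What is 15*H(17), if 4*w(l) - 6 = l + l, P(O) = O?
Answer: -30 + 255*I*√5/2 ≈ -30.0 + 285.1*I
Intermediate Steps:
w(l) = 3/2 + l/2 (w(l) = 3/2 + (l + l)/4 = 3/2 + (2*l)/4 = 3/2 + l/2)
H(C) = -2 + I*C*√5/2 (H(C) = -2 + (√((3/2 + (½)*(-3)) - 5)*C)/2 = -2 + (√((3/2 - 3/2) - 5)*C)/2 = -2 + (√(0 - 5)*C)/2 = -2 + (√(-5)*C)/2 = -2 + ((I*√5)*C)/2 = -2 + (I*C*√5)/2 = -2 + I*C*√5/2)
15*H(17) = 15*(-2 + (½)*I*17*√5) = 15*(-2 + 17*I*√5/2) = -30 + 255*I*√5/2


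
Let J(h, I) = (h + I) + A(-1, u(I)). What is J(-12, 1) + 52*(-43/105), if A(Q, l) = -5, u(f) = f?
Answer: -3916/105 ≈ -37.295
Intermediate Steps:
J(h, I) = -5 + I + h (J(h, I) = (h + I) - 5 = (I + h) - 5 = -5 + I + h)
J(-12, 1) + 52*(-43/105) = (-5 + 1 - 12) + 52*(-43/105) = -16 + 52*(-43*1/105) = -16 + 52*(-43/105) = -16 - 2236/105 = -3916/105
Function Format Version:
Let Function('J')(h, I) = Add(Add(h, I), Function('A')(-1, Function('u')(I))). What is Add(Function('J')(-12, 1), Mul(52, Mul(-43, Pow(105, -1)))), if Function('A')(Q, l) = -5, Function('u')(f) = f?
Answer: Rational(-3916, 105) ≈ -37.295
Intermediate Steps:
Function('J')(h, I) = Add(-5, I, h) (Function('J')(h, I) = Add(Add(h, I), -5) = Add(Add(I, h), -5) = Add(-5, I, h))
Add(Function('J')(-12, 1), Mul(52, Mul(-43, Pow(105, -1)))) = Add(Add(-5, 1, -12), Mul(52, Mul(-43, Pow(105, -1)))) = Add(-16, Mul(52, Mul(-43, Rational(1, 105)))) = Add(-16, Mul(52, Rational(-43, 105))) = Add(-16, Rational(-2236, 105)) = Rational(-3916, 105)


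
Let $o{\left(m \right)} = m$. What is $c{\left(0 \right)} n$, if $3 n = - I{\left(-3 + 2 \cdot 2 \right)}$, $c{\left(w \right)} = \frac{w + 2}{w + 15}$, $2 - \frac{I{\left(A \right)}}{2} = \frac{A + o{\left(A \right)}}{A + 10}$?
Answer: $- \frac{16}{99} \approx -0.16162$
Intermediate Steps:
$I{\left(A \right)} = 4 - \frac{4 A}{10 + A}$ ($I{\left(A \right)} = 4 - 2 \frac{A + A}{A + 10} = 4 - 2 \frac{2 A}{10 + A} = 4 - \frac{4 A}{10 + A}$)
$c{\left(w \right)} = \frac{2 + w}{15 + w}$
$n = - \frac{40}{33}$ ($n = \frac{\left(-1\right) \frac{40}{10 + \left(-3 + 2 \cdot 2\right)}}{3} = \frac{\left(-1\right) \frac{40}{10 + \left(-3 + 4\right)}}{3} = \frac{\left(-1\right) \frac{40}{10 + 1}}{3} = \frac{\left(-1\right) \frac{40}{11}}{3} = \frac{1}{3} \left(- \frac{40}{11}\right) = - \frac{40}{33} \approx -1.2121$)
$c{\left(0 \right)} n = \frac{2 + 0}{15 + 0} \left(- \frac{40}{33}\right) = \frac{1}{15} \cdot 2 \left(- \frac{40}{33}\right) = \frac{2}{15} \left(- \frac{40}{33}\right) = - \frac{16}{99}$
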